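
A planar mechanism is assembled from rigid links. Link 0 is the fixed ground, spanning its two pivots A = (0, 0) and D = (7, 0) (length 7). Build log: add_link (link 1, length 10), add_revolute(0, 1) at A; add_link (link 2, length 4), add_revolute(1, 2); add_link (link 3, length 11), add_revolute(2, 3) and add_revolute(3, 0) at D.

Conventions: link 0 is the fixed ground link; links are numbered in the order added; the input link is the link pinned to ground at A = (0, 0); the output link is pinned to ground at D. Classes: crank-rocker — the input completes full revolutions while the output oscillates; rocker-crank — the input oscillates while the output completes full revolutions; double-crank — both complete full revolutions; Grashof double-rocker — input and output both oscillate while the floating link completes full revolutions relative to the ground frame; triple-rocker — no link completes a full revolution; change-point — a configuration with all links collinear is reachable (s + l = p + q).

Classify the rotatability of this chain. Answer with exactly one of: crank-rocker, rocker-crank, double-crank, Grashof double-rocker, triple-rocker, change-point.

lengths: ground=7, input=10, coupler=4, output=11
sorted: s=4 (shortest), l=11 (longest), p+q=17
s + l = 15 vs p + q = 17
s + l < p + q (Grashof) with shortest = coupler link → Grashof double-rocker

Grashof double-rocker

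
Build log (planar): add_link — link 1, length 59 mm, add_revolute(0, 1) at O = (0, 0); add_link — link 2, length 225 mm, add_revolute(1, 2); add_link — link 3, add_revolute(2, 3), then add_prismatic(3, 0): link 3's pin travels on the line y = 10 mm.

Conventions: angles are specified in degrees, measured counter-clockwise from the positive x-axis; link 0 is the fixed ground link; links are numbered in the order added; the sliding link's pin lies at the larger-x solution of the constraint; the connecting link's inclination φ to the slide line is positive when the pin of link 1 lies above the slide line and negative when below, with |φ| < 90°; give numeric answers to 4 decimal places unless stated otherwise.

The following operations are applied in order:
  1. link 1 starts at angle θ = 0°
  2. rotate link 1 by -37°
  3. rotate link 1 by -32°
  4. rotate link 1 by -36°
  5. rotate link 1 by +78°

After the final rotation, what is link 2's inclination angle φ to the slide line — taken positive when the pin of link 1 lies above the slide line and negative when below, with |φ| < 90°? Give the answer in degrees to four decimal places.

geometry: r = 59 mm, L = 225 mm, e = 10 mm; θ starts at 0°
rotate link 1 by -37°: θ ← 0° -37° = -37°
rotate link 1 by -32°: θ ← -37° -32° = -69°
rotate link 1 by -36°: θ ← -69° -36° = -105°
rotate link 1 by +78°: θ ← -105° +78° = -27°
h = r sin θ − e = -26.785439 − 10 = -36.785439
sin φ = h / L = -36.785439 / 225 = -0.16349084
φ = arcsin(-0.16349084) = -9.409576°

-9.4096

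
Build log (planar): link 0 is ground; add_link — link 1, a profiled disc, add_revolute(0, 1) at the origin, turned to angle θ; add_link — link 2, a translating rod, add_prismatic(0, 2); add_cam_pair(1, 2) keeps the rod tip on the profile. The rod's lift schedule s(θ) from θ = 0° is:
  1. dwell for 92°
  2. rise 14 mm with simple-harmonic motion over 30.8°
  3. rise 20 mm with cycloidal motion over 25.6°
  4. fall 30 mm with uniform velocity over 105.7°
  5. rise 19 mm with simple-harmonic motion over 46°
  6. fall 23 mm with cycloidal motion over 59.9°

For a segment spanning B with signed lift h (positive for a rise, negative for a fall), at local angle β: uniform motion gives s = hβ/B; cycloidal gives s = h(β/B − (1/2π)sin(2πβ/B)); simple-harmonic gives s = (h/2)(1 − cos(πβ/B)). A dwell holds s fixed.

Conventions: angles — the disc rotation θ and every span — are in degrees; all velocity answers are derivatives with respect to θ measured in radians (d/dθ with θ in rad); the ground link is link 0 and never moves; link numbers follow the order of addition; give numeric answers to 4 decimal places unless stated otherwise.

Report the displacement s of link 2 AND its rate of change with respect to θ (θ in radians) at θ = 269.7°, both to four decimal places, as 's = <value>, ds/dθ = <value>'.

seg 1 [0°–92°] dwell: s stays 0.0000
seg 2 [92°–122.8°] simple-harmonic, h=14: full span → s += 14 → s = 14.0000
seg 3 [122.8°–148.4°] cycloidal, h=20: full span → s += 20 → s = 34.0000
seg 4 [148.4°–254.1°] uniform, h=-30: full span → s += -30 → s = 4.0000
seg 5 [254.1°–300.1°] simple-harmonic, h=19: θ=269.7° here. β=15.6, B=46. 19/2·(1 − cos(π·0.3391)) = 4.9006 → s = 8.9006
velocity in seg [254.1°–300.1°] (simple-harmonic), θ in radians: β = 15.6° = 0.2723 rad, B = 46° = 0.8029 rad; ds/dθ = (πh/(2B)) sin(πβ/B) = (π·19/(2·0.8029)) sin(π·0.3391) = 32.526704 mm/rad

s = 8.9006, ds/dθ = 32.5267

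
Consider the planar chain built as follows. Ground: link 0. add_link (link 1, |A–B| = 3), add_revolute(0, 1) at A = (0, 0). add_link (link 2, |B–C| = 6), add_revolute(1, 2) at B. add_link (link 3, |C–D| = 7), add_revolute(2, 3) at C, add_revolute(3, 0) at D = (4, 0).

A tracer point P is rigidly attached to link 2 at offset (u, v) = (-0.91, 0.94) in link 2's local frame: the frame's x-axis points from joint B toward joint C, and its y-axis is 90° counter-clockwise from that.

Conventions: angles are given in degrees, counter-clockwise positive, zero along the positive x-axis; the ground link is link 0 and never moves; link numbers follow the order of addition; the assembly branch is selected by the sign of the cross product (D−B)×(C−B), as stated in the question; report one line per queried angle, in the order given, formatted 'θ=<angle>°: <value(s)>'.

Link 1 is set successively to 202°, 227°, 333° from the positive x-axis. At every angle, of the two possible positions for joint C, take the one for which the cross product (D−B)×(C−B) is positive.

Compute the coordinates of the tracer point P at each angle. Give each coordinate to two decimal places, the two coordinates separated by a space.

A=(0,0), D=(4.00,0)
θ=202°: B = A + 3.00·(cos202°, sin202°) = (-2.7816, -1.1238)
θ=202°: |BD| = 6.8740
θ=202°: circle(B,6.00) ∩ circle(D,7.00): a=2.4914, h=5.4583
θ=202°:   candidates: C₊=(-1.2160,4.6683) cross=37.520; C₋=(0.5687,-6.1013) cross=-37.520
θ=202°:   branch + wants cross > 0 → take C=(-1.2160,4.6683) (cross=37.520)
θ=202°: ex = (C−B)/|BC| = (0.2609,0.9654); ey = (-0.9654,0.2609)
θ=202°: P = B + -0.91·ex + 0.94·ey = (-3.9264,-1.7570)
θ=227°: B = A + 3.00·(cos227°, sin227°) = (-2.0460, -2.1941)
θ=227°: |BD| = 6.4318
θ=227°: circle(B,6.00) ∩ circle(D,7.00): a=2.2053, h=5.5800
θ=227°:   candidates: C₊=(-1.8765,3.8035) cross=35.890; C₋=(1.9305,-6.6871) cross=-35.890
θ=227°:   branch + wants cross > 0 → take C=(-1.8765,3.8035) (cross=35.890)
θ=227°: ex = (C−B)/|BC| = (0.0283,0.9996); ey = (-0.9996,0.0283)
θ=227°: P = B + -0.91·ex + 0.94·ey = (-3.0113,-3.0771)
θ=333°: B = A + 3.00·(cos333°, sin333°) = (2.6730, -1.3620)
θ=333°: |BD| = 1.9015
θ=333°: circle(B,6.00) ∩ circle(D,7.00): a=-2.4675, h=5.4691
θ=333°:   candidates: C₊=(-2.9662,0.6873) cross=10.400; C₋=(4.8683,-6.9459) cross=-10.400
θ=333°:   branch + wants cross > 0 → take C=(-2.9662,0.6873) (cross=10.400)
θ=333°: ex = (C−B)/|BC| = (-0.9399,0.3415); ey = (-0.3415,-0.9399)
θ=333°: P = B + -0.91·ex + 0.94·ey = (3.2072,-2.5562)

θ=202°: -3.93 -1.76
θ=227°: -3.01 -3.08
θ=333°: 3.21 -2.56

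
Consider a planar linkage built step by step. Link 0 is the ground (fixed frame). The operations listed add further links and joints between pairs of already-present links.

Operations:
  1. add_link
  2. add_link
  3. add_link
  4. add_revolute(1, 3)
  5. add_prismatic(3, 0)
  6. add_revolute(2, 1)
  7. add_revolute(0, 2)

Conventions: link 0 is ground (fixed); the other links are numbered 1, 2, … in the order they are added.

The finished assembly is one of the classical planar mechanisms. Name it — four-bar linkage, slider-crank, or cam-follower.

links: 4 (incl. ground); joints: 3 revolute, 1 prismatic, 0 higher (cam) pair, forming one closed loop
4 links, 3 revolutes + 1 prismatic in one loop → slider-crank

slider-crank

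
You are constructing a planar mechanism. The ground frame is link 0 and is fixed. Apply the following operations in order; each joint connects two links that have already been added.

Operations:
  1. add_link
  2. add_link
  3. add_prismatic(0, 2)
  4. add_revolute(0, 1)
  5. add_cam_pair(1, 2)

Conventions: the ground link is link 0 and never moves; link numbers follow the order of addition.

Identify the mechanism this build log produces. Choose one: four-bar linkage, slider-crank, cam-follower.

links: 3 (incl. ground); joints: 1 revolute, 1 prismatic, 1 higher (cam) pair, forming one closed loop
3 links, revolute + prismatic + higher pair in one loop → cam-follower

cam-follower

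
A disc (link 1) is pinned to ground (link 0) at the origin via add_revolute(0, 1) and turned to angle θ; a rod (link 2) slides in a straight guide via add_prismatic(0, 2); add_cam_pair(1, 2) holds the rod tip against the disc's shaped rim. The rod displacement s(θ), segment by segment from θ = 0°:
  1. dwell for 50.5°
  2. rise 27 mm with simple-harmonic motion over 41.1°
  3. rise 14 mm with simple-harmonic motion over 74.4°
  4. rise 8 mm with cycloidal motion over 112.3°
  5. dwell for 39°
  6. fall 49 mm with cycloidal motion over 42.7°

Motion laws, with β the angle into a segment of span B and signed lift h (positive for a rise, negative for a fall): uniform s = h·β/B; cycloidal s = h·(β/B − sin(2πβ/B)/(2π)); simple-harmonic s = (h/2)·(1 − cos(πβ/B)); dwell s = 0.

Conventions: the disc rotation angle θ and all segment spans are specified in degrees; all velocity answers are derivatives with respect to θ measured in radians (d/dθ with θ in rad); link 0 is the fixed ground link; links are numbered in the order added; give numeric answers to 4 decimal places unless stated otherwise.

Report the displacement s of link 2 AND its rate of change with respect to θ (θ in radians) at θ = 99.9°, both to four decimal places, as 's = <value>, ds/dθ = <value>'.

segment 1 (0° to 50.5°, dwell): s unchanged at 0.0000
segment 2 (50.5° to 91.6°, simple-harmonic, h = 27) is passed completely: s = 0.0000 + (27) = 27.0000
θ = 99.9° falls in segment 3 (91.6° to 166°, simple-harmonic, h = 14): β = 99.9 − 91.6 = 8.3°, B = 74.4°; Δs = 14/2·(1 − cos(π·0.1116)) = 0.4255; s = 27.0000 + 0.4255 = 27.4255
velocity in seg [91.6°–166°] (simple-harmonic), θ in radians: β = 8.3° = 0.1449 rad, B = 74.4° = 1.2985 rad; ds/dθ = (πh/(2B)) sin(πβ/B) = (π·14/(2·1.2985)) sin(π·0.1116) = 5.814670 mm/rad

s = 27.4255, ds/dθ = 5.8147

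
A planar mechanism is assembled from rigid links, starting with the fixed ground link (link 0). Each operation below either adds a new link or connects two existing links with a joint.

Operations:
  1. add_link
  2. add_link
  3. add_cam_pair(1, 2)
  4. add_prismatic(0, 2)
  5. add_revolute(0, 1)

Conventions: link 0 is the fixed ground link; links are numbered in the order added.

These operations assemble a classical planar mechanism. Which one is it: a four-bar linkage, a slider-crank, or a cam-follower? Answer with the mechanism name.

links: 3 (incl. ground); joints: 1 revolute, 1 prismatic, 1 higher (cam) pair, forming one closed loop
3 links, revolute + prismatic + higher pair in one loop → cam-follower

cam-follower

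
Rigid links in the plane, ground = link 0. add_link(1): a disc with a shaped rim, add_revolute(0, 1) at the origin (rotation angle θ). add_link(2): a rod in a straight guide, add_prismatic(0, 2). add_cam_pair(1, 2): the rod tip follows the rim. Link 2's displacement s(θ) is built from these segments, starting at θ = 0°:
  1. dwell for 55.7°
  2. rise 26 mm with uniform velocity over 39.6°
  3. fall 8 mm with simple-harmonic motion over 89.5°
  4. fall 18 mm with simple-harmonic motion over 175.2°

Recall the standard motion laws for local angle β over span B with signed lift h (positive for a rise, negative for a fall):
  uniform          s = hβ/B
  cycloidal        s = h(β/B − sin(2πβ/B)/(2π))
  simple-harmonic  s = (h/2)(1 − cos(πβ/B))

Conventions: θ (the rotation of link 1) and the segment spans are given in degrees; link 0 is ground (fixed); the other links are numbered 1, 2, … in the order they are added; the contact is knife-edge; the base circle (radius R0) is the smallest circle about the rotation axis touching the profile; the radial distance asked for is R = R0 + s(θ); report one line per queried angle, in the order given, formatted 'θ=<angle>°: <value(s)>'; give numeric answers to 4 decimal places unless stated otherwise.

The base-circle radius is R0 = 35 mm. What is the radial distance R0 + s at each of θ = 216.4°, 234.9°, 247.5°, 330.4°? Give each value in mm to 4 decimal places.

segment 1 (0° to 55.7°, dwell): s unchanged at 0.0000
segment 2 (55.7° to 95.3°, uniform, h = 26) is passed completely: s = 0.0000 + (26) = 26.0000
segment 3 (95.3° to 184.8°, simple-harmonic, h = -8) is passed completely: s = 26.0000 + (-8) = 18.0000
θ = 216.4° falls in segment 4 (184.8° to 360°, simple-harmonic, h = -18): β = 216.4 − 184.8 = 31.6°, B = 175.2°; Δs = -18/2·(1 − cos(π·0.1804)) = -1.4066; s = 18.0000 − 1.4066 = 16.5934
θ = 234.9° falls in segment 4 (184.8° to 360°, simple-harmonic, h = -18): β = 234.9 − 184.8 = 50.1°, B = 175.2°; Δs = -18/2·(1 − cos(π·0.2860)) = -3.3940; s = 18.0000 − 3.3940 = 14.6060
θ = 247.5° falls in segment 4 (184.8° to 360°, simple-harmonic, h = -18): β = 247.5 − 184.8 = 62.7°, B = 175.2°; Δs = -18/2·(1 − cos(π·0.3579)) = -5.1138; s = 18.0000 − 5.1138 = 12.8862
θ = 330.4° falls in segment 4 (184.8° to 360°, simple-harmonic, h = -18): β = 330.4 − 184.8 = 145.6°, B = 175.2°; Δs = -18/2·(1 − cos(π·0.8311)) = -16.7618; s = 18.0000 − 16.7618 = 1.2382
θ=216.4°: R = R0 + s = 35 + 16.5934 = 51.5934
θ=234.9°: R = R0 + s = 35 + 14.6060 = 49.6060
θ=247.5°: R = R0 + s = 35 + 12.8862 = 47.8862
θ=330.4°: R = R0 + s = 35 + 1.2382 = 36.2382

θ=216.4°: 51.5934
θ=234.9°: 49.6060
θ=247.5°: 47.8862
θ=330.4°: 36.2382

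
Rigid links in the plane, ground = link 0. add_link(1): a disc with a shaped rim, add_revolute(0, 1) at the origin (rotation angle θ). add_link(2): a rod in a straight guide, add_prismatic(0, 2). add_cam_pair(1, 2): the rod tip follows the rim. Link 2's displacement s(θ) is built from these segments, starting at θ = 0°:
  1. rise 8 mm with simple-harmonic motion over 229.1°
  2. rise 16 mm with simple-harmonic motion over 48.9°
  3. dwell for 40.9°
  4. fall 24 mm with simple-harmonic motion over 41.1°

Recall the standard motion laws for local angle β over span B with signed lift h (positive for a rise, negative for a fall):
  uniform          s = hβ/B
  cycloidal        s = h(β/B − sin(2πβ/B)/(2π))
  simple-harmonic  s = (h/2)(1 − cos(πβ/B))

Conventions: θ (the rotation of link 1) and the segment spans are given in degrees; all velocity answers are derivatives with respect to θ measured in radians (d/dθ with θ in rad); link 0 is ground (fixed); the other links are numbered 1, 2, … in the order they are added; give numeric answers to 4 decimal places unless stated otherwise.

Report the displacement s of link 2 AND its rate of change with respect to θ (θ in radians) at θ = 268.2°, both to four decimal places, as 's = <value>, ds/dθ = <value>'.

segment 1 (0° to 229.1°, simple-harmonic, h = 8) is passed completely: s = 0.0000 + (8) = 8.0000
θ = 268.2° falls in segment 2 (229.1° to 278°, simple-harmonic, h = 16): β = 268.2 − 229.1 = 39.1°, B = 48.9°; Δs = 16/2·(1 − cos(π·0.7996)) = 14.4661; s = 8.0000 + 14.4661 = 22.4661
velocity in seg [229.1°–278°] (simple-harmonic), θ in radians: β = 39.1° = 0.6824 rad, B = 48.9° = 0.8535 rad; ds/dθ = (πh/(2B)) sin(πβ/B) = (π·16/(2·0.8535)) sin(π·0.7996) = 17.339611 mm/rad

s = 22.4661, ds/dθ = 17.3396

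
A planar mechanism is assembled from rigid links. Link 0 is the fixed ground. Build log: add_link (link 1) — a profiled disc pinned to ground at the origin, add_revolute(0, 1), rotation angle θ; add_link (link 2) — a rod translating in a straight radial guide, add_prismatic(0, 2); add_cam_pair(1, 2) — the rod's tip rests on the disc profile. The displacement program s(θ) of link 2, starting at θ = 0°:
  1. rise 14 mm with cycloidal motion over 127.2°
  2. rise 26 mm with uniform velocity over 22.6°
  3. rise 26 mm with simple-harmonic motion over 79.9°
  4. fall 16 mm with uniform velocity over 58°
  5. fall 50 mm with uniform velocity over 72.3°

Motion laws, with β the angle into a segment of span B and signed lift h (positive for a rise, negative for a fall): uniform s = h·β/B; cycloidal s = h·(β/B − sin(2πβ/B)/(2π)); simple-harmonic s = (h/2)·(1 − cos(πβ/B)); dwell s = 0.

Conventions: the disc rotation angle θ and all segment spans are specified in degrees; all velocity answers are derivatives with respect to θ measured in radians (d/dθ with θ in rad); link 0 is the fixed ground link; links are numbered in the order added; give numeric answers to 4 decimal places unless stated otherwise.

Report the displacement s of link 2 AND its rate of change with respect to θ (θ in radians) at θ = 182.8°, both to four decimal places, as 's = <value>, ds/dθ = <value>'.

seg 1 [0°–127.2°] cycloidal, h=14: full span → s += 14 → s = 14.0000
seg 2 [127.2°–149.8°] uniform, h=26: full span → s += 26 → s = 40.0000
seg 3 [149.8°–229.7°] simple-harmonic, h=26: θ=182.8° here. β=33, B=79.9. 26/2·(1 − cos(π·0.4130)) = 9.4916 → s = 49.4916
velocity in seg [149.8°–229.7°] (simple-harmonic), θ in radians: β = 33° = 0.5760 rad, B = 79.9° = 1.3945 rad; ds/dθ = (πh/(2B)) sin(πβ/B) = (π·26/(2·1.3945)) sin(π·0.4130) = 28.199906 mm/rad

s = 49.4916, ds/dθ = 28.1999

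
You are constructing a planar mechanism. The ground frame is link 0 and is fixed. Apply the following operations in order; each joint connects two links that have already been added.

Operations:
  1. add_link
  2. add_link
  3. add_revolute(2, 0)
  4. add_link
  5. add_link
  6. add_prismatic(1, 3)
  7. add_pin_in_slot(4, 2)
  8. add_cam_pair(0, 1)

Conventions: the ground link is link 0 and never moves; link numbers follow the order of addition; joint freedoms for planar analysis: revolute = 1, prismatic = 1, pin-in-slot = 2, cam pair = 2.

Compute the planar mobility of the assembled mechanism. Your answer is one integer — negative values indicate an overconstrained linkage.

L=1 J1=0 J2=0
add link → L=2 J1=0 J2=0
add link → L=3 J1=0 J2=0
R@2,0 dof=1 J1 → L=3 J1=1 J2=0
add link → L=4 J1=1 J2=0
add link → L=5 J1=1 J2=0
P@1,3 dof=1 J1 → L=5 J1=2 J2=0
PS@4,2 dof=2 J2 → L=5 J1=2 J2=1
C@0,1 dof=2 J2 → L=5 J1=2 J2=2
M=3(L−1)−2J1−J2=3·4−2·2−2=6

M = 6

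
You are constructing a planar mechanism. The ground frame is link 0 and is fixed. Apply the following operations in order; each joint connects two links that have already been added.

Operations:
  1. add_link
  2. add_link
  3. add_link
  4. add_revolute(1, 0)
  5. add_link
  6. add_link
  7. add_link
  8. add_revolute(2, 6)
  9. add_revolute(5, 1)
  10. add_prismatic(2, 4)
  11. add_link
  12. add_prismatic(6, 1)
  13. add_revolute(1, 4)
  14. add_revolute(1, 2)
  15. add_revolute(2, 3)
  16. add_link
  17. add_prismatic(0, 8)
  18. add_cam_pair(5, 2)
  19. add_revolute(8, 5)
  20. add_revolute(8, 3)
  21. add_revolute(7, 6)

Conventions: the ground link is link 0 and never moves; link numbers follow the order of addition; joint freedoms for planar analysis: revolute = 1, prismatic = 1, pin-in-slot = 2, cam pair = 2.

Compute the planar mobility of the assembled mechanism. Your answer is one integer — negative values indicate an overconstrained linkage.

link 0 = ground. State L|J1|J2 = 1|0|0
+link1  2|0|0
+link2  3|0|0
+link3  4|0|0
R(1,0) f=1→J1  4|1|0
+link4  5|1|0
+link5  6|1|0
+link6  7|1|0
R(2,6) f=1→J1  7|2|0
R(5,1) f=1→J1  7|3|0
P(2,4) f=1→J1  7|4|0
+link7  8|4|0
P(6,1) f=1→J1  8|5|0
R(1,4) f=1→J1  8|6|0
R(1,2) f=1→J1  8|7|0
R(2,3) f=1→J1  8|8|0
+link8  9|8|0
P(0,8) f=1→J1  9|9|0
C(5,2) f=2→J2  9|9|1
R(8,5) f=1→J1  9|10|1
R(8,3) f=1→J1  9|11|1
R(7,6) f=1→J1  9|12|1
M = 3(9−1)−2·12−1 = 24−24−1 = -1

M = -1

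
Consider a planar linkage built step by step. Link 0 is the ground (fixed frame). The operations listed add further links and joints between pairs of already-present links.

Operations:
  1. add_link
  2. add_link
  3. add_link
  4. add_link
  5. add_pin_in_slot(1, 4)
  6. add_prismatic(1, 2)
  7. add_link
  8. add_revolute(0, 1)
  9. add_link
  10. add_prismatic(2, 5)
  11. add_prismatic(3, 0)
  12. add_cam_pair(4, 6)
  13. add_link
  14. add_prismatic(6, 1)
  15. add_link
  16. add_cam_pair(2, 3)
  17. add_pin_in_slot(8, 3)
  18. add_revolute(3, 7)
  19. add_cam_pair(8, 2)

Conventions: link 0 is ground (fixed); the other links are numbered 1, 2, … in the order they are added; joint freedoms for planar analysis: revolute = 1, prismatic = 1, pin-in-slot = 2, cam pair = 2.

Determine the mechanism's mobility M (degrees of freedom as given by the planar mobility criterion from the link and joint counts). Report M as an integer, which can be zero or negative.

(L,J1,J2)=(1,0,0); link0 fixed
link1: (2,0,0)
link2: (3,0,0)
link3: (4,0,0)
link4: (5,0,0)
PS 1-4 [J2]: (5,0,1)
P 1-2 [J1]: (5,1,1)
link5: (6,1,1)
R 0-1 [J1]: (6,2,1)
link6: (7,2,1)
P 2-5 [J1]: (7,3,1)
P 3-0 [J1]: (7,4,1)
C 4-6 [J2]: (7,4,2)
link7: (8,4,2)
P 6-1 [J1]: (8,5,2)
link8: (9,5,2)
C 2-3 [J2]: (9,5,3)
PS 8-3 [J2]: (9,5,4)
R 3-7 [J1]: (9,6,4)
C 8-2 [J2]: (9,6,5)
Grübler: 3·8 − 2·6 − 5 = 7

M = 7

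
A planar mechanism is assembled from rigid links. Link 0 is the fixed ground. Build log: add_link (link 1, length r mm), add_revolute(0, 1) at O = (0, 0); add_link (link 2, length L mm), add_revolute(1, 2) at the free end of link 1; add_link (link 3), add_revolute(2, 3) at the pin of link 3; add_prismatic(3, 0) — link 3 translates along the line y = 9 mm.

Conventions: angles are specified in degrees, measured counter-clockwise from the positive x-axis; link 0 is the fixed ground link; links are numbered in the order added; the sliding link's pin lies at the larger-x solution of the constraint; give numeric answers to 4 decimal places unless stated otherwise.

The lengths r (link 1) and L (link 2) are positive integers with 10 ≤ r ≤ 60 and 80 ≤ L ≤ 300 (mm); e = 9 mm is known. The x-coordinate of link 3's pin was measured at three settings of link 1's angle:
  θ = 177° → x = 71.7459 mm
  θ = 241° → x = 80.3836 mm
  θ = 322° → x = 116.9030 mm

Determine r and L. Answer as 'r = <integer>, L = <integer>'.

constraint per measurement: (x − r cos θ)² + (r sin θ − e)² = L²
subtracting the θ₁ and θ₂ equations cancels the r² and L² terms:
r = (x₁² − x₂²) / (2[(x₁cos θ₁ + e sin θ₁) − (x₂cos θ₂ + e sin θ₂)]) = 27.0000 → r = 27
L² = (x₁ − r cos θ₁)² + (r sin θ₁ − e)² = 9801.0079 → L = 99.0000 → L = 99
check at θ₃=322°: x = 116.9030 (printed 116.9030) ✓

r = 27, L = 99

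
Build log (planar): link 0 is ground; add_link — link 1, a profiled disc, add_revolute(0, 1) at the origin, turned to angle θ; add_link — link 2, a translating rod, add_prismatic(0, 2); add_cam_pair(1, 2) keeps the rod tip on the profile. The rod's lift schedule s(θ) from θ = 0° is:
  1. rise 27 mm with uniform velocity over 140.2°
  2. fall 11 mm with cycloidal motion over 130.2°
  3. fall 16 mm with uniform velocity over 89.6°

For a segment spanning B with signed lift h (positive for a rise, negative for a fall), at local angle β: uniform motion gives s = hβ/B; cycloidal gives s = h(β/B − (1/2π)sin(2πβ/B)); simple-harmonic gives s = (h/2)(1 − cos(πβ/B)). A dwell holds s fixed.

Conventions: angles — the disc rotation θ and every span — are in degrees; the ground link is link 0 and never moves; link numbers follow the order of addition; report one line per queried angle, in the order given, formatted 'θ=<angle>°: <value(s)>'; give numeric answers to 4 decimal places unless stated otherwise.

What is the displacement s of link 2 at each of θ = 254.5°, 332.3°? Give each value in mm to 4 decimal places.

seg 1 [0°–140.2°] uniform, h=27: full span → s += 27 → s = 27.0000
seg 2 [140.2°–270.4°] cycloidal, h=-11: θ=254.5° here. β=114.3, B=130.2. -11·(0.8779 − sin(2π·0.8779)/(2π)) = -10.8720 → s = 16.1280
seg 2 [140.2°–270.4°] cycloidal, h=-11: full span → s += -11 → s = 16.0000
seg 3 [270.4°–360°] uniform, h=-16: θ=332.3° here. β=61.9, B=89.6. -16·61.9/89.6 = -11.0536 → s = 4.9464

θ=254.5°: 16.1280
θ=332.3°: 4.9464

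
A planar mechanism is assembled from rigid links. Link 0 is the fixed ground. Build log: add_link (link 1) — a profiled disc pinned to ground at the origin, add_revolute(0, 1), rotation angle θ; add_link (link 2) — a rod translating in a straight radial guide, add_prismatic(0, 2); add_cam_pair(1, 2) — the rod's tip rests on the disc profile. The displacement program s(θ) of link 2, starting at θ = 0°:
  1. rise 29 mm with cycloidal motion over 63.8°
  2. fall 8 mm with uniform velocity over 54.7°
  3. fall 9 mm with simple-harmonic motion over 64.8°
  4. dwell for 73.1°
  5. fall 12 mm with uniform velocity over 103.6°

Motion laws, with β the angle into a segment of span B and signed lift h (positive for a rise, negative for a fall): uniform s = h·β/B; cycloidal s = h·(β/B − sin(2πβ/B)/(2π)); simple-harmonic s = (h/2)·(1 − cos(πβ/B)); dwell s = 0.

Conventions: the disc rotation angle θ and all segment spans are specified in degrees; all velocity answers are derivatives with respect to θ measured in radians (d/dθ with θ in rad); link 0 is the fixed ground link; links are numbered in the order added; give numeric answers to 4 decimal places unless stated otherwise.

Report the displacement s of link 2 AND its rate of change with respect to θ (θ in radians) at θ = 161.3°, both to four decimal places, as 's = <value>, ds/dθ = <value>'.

seg 1 [0°–63.8°] cycloidal, h=29: full span → s += 29 → s = 29.0000
seg 2 [63.8°–118.5°] uniform, h=-8: full span → s += -8 → s = 21.0000
seg 3 [118.5°–183.3°] simple-harmonic, h=-9: θ=161.3° here. β=42.8, B=64.8. -9/2·(1 − cos(π·0.6605)) = -6.6740 → s = 14.3260
velocity in seg [118.5°–183.3°] (simple-harmonic), θ in radians: β = 42.8° = 0.7470 rad, B = 64.8° = 1.1310 rad; ds/dθ = (πh/(2B)) sin(πβ/B) = (π·(-9)/(2·1.1310)) sin(π·0.6605) = -10.944478 mm/rad

s = 14.3260, ds/dθ = -10.9445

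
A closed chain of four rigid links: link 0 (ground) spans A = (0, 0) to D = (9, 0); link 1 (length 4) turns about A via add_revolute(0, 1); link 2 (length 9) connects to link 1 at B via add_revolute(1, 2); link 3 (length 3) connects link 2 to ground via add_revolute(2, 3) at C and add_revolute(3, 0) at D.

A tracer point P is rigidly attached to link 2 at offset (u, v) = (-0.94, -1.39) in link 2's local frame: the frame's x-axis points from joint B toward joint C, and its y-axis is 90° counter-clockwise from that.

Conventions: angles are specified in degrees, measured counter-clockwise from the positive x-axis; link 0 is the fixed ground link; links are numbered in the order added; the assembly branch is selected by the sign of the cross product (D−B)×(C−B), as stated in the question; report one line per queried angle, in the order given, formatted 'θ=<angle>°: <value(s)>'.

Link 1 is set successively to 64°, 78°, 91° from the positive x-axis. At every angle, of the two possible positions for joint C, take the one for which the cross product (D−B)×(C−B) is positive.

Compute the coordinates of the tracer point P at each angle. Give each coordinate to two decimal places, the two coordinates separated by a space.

A=(0,0), D=(9.00,0)
θ=64°: B = A + 4.00·(cos64°, sin64°) = (1.7535, 3.5952)
θ=64°: |BD| = 8.0893
θ=64°: circle(B,9.00) ∩ circle(D,3.00): a=8.4950, h=2.9724
θ=64°:   candidates: C₊=(10.6844,2.4825) cross=24.045; C₋=(8.0423,-2.8430) cross=-24.045
θ=64°:   branch + wants cross > 0 → take C=(10.6844,2.4825) (cross=24.045)
θ=64°: ex = (C−B)/|BC| = (0.9923,-0.1236); ey = (0.1236,0.9923)
θ=64°: P = B + -0.94·ex + -1.39·ey = (0.6488,2.3321)
θ=78°: B = A + 4.00·(cos78°, sin78°) = (0.8316, 3.9126)
θ=78°: |BD| = 9.0571
θ=78°: circle(B,9.00) ∩ circle(D,3.00): a=8.5033, h=2.9485
θ=78°:   candidates: C₊=(9.7743,2.8984) cross=26.704; C₋=(7.2269,-2.4199) cross=-26.704
θ=78°:   branch + wants cross > 0 → take C=(9.7743,2.8984) (cross=26.704)
θ=78°: ex = (C−B)/|BC| = (0.9936,-0.1127); ey = (0.1127,0.9936)
θ=78°: P = B + -0.94·ex + -1.39·ey = (-0.2590,2.6374)
θ=91°: B = A + 4.00·(cos91°, sin91°) = (-0.0698, 3.9994)
θ=91°: |BD| = 9.9124
θ=91°: circle(B,9.00) ∩ circle(D,3.00): a=8.5880, h=2.6918
θ=91°:   candidates: C₊=(8.8742,2.9974) cross=26.683; C₋=(6.7021,-1.9286) cross=-26.683
θ=91°:   branch + wants cross > 0 → take C=(8.8742,2.9974) (cross=26.683)
θ=91°: ex = (C−B)/|BC| = (0.9938,-0.1113); ey = (0.1113,0.9938)
θ=91°: P = B + -0.94·ex + -1.39·ey = (-1.1587,2.7227)

θ=64°: 0.65 2.33
θ=78°: -0.26 2.64
θ=91°: -1.16 2.72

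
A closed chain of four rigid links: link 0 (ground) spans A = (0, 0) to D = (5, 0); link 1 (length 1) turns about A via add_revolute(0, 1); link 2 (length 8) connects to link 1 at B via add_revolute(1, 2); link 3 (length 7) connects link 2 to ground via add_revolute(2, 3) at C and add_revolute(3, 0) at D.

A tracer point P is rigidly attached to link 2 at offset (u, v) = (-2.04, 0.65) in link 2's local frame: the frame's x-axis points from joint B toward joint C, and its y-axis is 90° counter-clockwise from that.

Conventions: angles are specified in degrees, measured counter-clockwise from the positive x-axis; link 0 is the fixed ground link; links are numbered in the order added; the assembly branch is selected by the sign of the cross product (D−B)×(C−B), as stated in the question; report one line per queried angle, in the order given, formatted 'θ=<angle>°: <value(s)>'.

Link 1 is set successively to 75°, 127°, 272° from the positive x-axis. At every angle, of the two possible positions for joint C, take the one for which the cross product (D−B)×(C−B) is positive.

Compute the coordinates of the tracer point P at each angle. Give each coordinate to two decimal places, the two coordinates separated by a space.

A=(0,0), D=(5.00,0)
θ=75°: B = A + 1.00·(cos75°, sin75°) = (0.2588, 0.9659)
θ=75°: |BD| = 4.8386
θ=75°: circle(B,8.00) ∩ circle(D,7.00): a=3.9693, h=6.9458
θ=75°:   candidates: C₊=(5.5348,6.9795) cross=33.608; C₋=(2.7617,-6.6325) cross=-33.608
θ=75°:   branch + wants cross > 0 → take C=(5.5348,6.9795) (cross=33.608)
θ=75°: ex = (C−B)/|BC| = (0.6595,0.7517); ey = (-0.7517,0.6595)
θ=75°: P = B + -2.04·ex + 0.65·ey = (-1.5752,-0.1389)
θ=127°: B = A + 1.00·(cos127°, sin127°) = (-0.6018, 0.7986)
θ=127°: |BD| = 5.6585
θ=127°: circle(B,8.00) ∩ circle(D,7.00): a=4.1547, h=6.8366
θ=127°:   candidates: C₊=(4.4762,6.9804) cross=38.684; C₋=(2.5464,-6.5559) cross=-38.684
θ=127°:   branch + wants cross > 0 → take C=(4.4762,6.9804) (cross=38.684)
θ=127°: ex = (C−B)/|BC| = (0.6348,0.7727); ey = (-0.7727,0.6348)
θ=127°: P = B + -2.04·ex + 0.65·ey = (-2.3990,-0.3651)
θ=272°: B = A + 1.00·(cos272°, sin272°) = (0.0349, -0.9994)
θ=272°: |BD| = 5.0647
θ=272°: circle(B,8.00) ∩ circle(D,7.00): a=4.0132, h=6.9206
θ=272°:   candidates: C₊=(2.6036,6.5770) cross=35.051; C₋=(5.3348,-6.9920) cross=-35.051
θ=272°:   branch + wants cross > 0 → take C=(2.6036,6.5770) (cross=35.051)
θ=272°: ex = (C−B)/|BC| = (0.3211,0.9471); ey = (-0.9471,0.3211)
θ=272°: P = B + -2.04·ex + 0.65·ey = (-1.2357,-2.7227)

θ=75°: -1.58 -0.14
θ=127°: -2.40 -0.37
θ=272°: -1.24 -2.72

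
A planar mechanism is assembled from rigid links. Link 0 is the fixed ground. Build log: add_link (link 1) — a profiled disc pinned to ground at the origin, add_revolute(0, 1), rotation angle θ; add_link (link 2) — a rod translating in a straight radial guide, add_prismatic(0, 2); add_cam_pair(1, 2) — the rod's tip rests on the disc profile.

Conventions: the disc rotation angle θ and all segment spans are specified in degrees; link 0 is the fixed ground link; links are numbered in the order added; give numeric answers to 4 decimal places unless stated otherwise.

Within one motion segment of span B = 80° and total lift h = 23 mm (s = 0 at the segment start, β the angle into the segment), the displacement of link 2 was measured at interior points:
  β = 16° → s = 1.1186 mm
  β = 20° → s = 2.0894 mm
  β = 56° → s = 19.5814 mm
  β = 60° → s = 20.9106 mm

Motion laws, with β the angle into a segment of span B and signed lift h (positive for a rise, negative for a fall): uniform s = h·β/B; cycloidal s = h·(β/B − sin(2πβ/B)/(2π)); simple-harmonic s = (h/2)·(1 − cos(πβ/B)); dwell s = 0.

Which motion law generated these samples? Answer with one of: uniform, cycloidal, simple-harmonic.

candidates at β/B = r: uniform s = h·r (linear in β); cycloidal s = h·(r − sin(2πr)/(2π)); simple-harmonic s = (h/2)(1 − cos(πr))
β=16°: printed 1.1186 | uniform 4.6000, cycloidal 1.1186, simple-harmonic 2.1963
β=20°: printed 2.0894 | uniform 5.7500, cycloidal 2.0894, simple-harmonic 3.3683
β=56°: printed 19.5814 | uniform 16.1000, cycloidal 19.5814, simple-harmonic 18.2595
β=60°: printed 20.9106 | uniform 17.2500, cycloidal 20.9106, simple-harmonic 19.6317
only one law matches every sample → cycloidal

cycloidal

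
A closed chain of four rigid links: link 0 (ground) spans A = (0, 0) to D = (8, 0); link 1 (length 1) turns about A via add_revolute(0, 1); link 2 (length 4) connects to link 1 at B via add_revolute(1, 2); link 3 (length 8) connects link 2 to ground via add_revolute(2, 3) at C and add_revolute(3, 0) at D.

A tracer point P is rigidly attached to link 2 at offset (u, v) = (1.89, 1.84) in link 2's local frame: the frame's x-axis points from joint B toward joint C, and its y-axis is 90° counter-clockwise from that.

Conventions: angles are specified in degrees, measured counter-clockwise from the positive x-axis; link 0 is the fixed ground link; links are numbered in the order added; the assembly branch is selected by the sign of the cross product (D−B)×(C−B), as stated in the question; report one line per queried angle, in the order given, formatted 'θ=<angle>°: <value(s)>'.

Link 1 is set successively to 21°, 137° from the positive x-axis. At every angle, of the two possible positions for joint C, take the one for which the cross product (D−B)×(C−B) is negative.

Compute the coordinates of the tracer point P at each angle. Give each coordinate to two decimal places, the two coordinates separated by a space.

A=(0,0), D=(8.00,0)
θ=21°: B = A + 1.00·(cos21°, sin21°) = (0.9336, 0.3584)
θ=21°: |BD| = 7.0755
θ=21°: circle(B,4.00) ∩ circle(D,8.00): a=0.1458, h=3.9973
θ=21°:   candidates: C₊=(1.2816,4.3432) cross=28.283; C₋=(0.8767,-3.6412) cross=-28.283
θ=21°:   branch - wants cross < 0 → take C=(0.8767,-3.6412) (cross=-28.283)
θ=21°: ex = (C−B)/|BC| = (-0.0142,-0.9999); ey = (0.9999,-0.0142)
θ=21°: P = B + 1.89·ex + 1.84·ey = (2.7465,-1.5576)
θ=137°: B = A + 1.00·(cos137°, sin137°) = (-0.7314, 0.6820)
θ=137°: |BD| = 8.7579
θ=137°: circle(B,4.00) ∩ circle(D,8.00): a=1.6386, h=3.6490
θ=137°:   candidates: C₊=(1.1864,4.1923) cross=31.957; C₋=(0.6181,-3.0835) cross=-31.957
θ=137°:   branch - wants cross < 0 → take C=(0.6181,-3.0835) (cross=-31.957)
θ=137°: ex = (C−B)/|BC| = (0.3374,-0.9414); ey = (0.9414,0.3374)
θ=137°: P = B + 1.89·ex + 1.84·ey = (1.6384,-0.4764)

θ=21°: 2.75 -1.56
θ=137°: 1.64 -0.48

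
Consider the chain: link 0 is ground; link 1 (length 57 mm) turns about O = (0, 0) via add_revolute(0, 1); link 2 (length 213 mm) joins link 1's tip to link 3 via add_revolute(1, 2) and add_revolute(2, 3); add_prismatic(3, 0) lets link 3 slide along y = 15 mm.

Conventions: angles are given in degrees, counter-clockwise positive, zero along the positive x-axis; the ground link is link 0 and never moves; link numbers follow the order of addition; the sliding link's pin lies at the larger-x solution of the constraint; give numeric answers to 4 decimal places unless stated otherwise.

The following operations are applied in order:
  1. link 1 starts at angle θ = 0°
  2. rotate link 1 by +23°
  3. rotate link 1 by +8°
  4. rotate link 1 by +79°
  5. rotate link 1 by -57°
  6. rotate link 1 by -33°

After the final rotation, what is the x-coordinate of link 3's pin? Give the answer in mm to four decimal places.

geometry: r = 57 mm, L = 213 mm, e = 15 mm; θ starts at 0°
rotate link 1 by +23°: θ ← 0° +23° = 23°
rotate link 1 by +8°: θ ← 23° +8° = 31°
rotate link 1 by +79°: θ ← 31° +79° = 110°
rotate link 1 by -57°: θ ← 110° -57° = 53°
rotate link 1 by -33°: θ ← 53° -33° = 20°
crank pin P = (r cos θ, r sin θ) = (53.562479, 19.495148)
h = r sin θ − e = 19.495148 − 15 = 4.495148
x = r cos θ + √(L² − h²) = 53.562479 + 212.952562 = 266.515041

266.5150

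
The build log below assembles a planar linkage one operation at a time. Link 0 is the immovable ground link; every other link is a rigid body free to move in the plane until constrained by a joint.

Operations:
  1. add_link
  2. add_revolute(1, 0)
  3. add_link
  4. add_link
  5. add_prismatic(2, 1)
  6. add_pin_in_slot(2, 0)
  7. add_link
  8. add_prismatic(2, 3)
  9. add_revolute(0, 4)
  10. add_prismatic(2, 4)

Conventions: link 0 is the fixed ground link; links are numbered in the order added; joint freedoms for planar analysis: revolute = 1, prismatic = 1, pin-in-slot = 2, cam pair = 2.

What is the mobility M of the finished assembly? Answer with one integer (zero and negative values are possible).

L=1 J1=0 J2=0
add link → L=2 J1=0 J2=0
R@1,0 dof=1 J1 → L=2 J1=1 J2=0
add link → L=3 J1=1 J2=0
add link → L=4 J1=1 J2=0
P@2,1 dof=1 J1 → L=4 J1=2 J2=0
PS@2,0 dof=2 J2 → L=4 J1=2 J2=1
add link → L=5 J1=2 J2=1
P@2,3 dof=1 J1 → L=5 J1=3 J2=1
R@0,4 dof=1 J1 → L=5 J1=4 J2=1
P@2,4 dof=1 J1 → L=5 J1=5 J2=1
M=3(L−1)−2J1−J2=3·4−2·5−1=1

M = 1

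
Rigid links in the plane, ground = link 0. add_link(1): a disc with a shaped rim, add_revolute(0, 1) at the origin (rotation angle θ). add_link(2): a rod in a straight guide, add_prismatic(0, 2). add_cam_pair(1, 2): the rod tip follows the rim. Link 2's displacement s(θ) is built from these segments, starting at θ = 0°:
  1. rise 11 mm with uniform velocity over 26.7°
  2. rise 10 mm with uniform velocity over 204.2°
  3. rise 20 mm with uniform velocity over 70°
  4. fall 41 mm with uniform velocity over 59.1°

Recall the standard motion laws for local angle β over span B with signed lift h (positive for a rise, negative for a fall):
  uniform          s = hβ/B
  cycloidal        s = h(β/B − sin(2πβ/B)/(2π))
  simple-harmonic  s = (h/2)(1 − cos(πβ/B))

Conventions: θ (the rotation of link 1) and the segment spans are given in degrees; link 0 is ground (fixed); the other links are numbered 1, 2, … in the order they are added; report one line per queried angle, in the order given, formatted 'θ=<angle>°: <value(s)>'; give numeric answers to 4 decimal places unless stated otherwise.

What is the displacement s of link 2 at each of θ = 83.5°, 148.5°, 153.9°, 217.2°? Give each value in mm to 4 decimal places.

segment 1 (0° to 26.7°, uniform, h = 11) is passed completely: s = 0.0000 + (11) = 11.0000
θ = 83.5° falls in segment 2 (26.7° to 230.9°, uniform, h = 10): β = 83.5 − 26.7 = 56.8°, B = 204.2°; Δs = 10·56.8/204.2 = 2.7816; s = 11.0000 + 2.7816 = 13.7816
θ = 148.5° falls in segment 2 (26.7° to 230.9°, uniform, h = 10): β = 148.5 − 26.7 = 121.8°, B = 204.2°; Δs = 10·121.8/204.2 = 5.9647; s = 11.0000 + 5.9647 = 16.9647
θ = 153.9° falls in segment 2 (26.7° to 230.9°, uniform, h = 10): β = 153.9 − 26.7 = 127.2°, B = 204.2°; Δs = 10·127.2/204.2 = 6.2292; s = 11.0000 + 6.2292 = 17.2292
θ = 217.2° falls in segment 2 (26.7° to 230.9°, uniform, h = 10): β = 217.2 − 26.7 = 190.5°, B = 204.2°; Δs = 10·190.5/204.2 = 9.3291; s = 11.0000 + 9.3291 = 20.3291

θ=83.5°: 13.7816
θ=148.5°: 16.9647
θ=153.9°: 17.2292
θ=217.2°: 20.3291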